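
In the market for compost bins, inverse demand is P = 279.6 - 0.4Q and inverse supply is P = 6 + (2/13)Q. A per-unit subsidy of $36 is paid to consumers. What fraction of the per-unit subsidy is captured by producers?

Producer share = 5/18

Pre-subsidy: 279.6 - 0.4Q = 6 + (2/13)Q gives Q* = 494 and P* = 82.
With the rebate, buyers effectively pay Pb = Ps − 36, where Ps is the price sellers receive.
On the curves, Pb = 279.6 - 0.4Q and Ps = 6 + (2/13)Q; the wedge Ps − Pb = 36 gives 6 + (2/13)Q − (279.6 - 0.4Q) = 36, so Q' = 559.
Then Pb = 279.6 − 0.4·559 = 56 and Ps = 6 + (2/13)·559 = 92.
Buyers' price falls by P* − Pb = 82 − 56 = 26; sellers' price rises by Ps − P* = 92 − 82 = 10.
So producers capture 10/36 = 5/18 of each unit of subsidy.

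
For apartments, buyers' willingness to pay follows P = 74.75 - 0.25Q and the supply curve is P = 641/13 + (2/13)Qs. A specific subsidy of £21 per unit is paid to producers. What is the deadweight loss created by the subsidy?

Deadweight loss = £546

Pre-subsidy: 74.75 - 0.25Q = 641/13 + (2/13)Q gives Q* = 63 and P* = 59.
With the subsidy, sellers receive Ps = Pb + 21 for each unit, where Pb is the price buyers pay.
On the curves, Pb = 74.75 - 0.25Q and Ps = 641/13 + (2/13)Q; the wedge Ps − Pb = 21 gives 641/13 + (2/13)Q − (74.75 - 0.25Q) = 21, so Q' = 115.
Then Pb = 74.75 − 0.25·115 = 46 and Ps = 641/13 + (2/13)·115 = 67.
The subsidy expands output by 115 − 63 = 52 past the efficient level; on those units the gap between marginal cost and willingness to pay runs from 0 up to 21.
DWL = ½ × 21 × 52 = 546.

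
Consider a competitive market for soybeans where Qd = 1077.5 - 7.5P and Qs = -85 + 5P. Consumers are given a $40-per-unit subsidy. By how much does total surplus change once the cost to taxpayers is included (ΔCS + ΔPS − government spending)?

Net change in total surplus = -$2400

Pre-subsidy: 1077.5 - 7.5P = -85 + 5P gives P* = 93, Q* = 380.
With the rebate, buyers effectively pay Pb = Ps − 40, where Ps is the price sellers receive.
Demand in terms of Ps becomes Qd = 1077.5 − 7.5(Ps − 40) = 1377.5 - 7.5Ps. Setting this equal to supply: 1377.5 - 7.5Ps = -85 + 5Ps, so Ps = 117.
Buyers pay Pb = 117 − 40 = 77; Q' = -85 + 5·117 = 500.
ΔCS = ½(380 + 500)(93 − 77) = 7040; ΔPS = ½(380 + 500)(117 − 93) = 10560.
Government spending = 40 × 500 = 20000.
Net change = 7040 + 10560 − 20000 = -2400. The loss equals the DWL triangle ½·40·120.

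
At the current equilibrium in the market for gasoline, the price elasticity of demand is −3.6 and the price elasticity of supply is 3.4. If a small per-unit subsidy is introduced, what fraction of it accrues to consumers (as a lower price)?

Consumer share = 17/35

For a small subsidy around the equilibrium, the benefit split depends on the relative slopes, which at a point are proportional to the elasticities.
Buyer share = εs/(εs + |εd|) = 3.4/(3.4 + 3.6) = 17/35; seller share = |εd|/(εs + |εd|) = 18/35.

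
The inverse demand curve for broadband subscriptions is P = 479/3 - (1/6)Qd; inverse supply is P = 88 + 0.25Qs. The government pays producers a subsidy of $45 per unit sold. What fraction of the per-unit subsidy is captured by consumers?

Pre-subsidy: 479/3 - (1/6)Q = 88 + 0.25Q gives Q* = 172 and P* = 131.
With the subsidy, sellers receive Ps = Pb + 45 for each unit, where Pb is the price buyers pay.
On the curves, Pb = 479/3 - (1/6)Q and Ps = 88 + 0.25Q; the wedge Ps − Pb = 45 gives 88 + 0.25Q − (479/3 - (1/6)Q) = 45, so Q' = 280.
Then Pb = 479/3 − (1/6)·280 = 113 and Ps = 88 + 0.25·280 = 158.
Buyers' price falls by P* − Pb = 131 − 113 = 18; sellers' price rises by Ps − P* = 158 − 131 = 27.
So consumers capture 18/45 = 0.4 of each unit of subsidy.

Consumer share = 0.4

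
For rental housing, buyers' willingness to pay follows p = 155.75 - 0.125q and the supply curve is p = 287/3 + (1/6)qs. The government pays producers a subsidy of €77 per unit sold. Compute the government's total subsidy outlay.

Government cost = €36190

Pre-subsidy: 155.75 - 0.125q = 287/3 + (1/6)q gives q* = 206 and p* = 130.
With the subsidy, sellers receive ps = pb + 77 for each unit, where pb is the price buyers pay.
On the curves, pb = 155.75 - 0.125q and ps = 287/3 + (1/6)q; the wedge ps − pb = 77 gives 287/3 + (1/6)q − (155.75 - 0.125q) = 77, so q' = 470.
Then pb = 155.75 − 0.125·470 = 97 and ps = 287/3 + (1/6)·470 = 174.
Government outlay = subsidy × quantity = 77 × 470 = 36190.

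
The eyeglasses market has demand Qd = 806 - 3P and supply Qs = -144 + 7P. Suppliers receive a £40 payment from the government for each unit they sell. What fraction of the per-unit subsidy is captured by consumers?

Consumer share = 0.7

Pre-subsidy: 806 - 3P = -144 + 7P gives P* = 95, Q* = 521.
With the subsidy, sellers receive Ps = Pb + 40 for each unit, where Pb is the price buyers pay.
Supply in terms of Pb becomes Qs = -144 + 7(Pb + 40) = 136 + 7Pb. Setting this equal to demand: 806 - 3Pb = 136 + 7Pb, so Pb = 67.
Sellers receive Ps = 67 + 40 = 107; Q' = 806 − 3·67 = 605.
Buyers' price falls by P* − Pb = 95 − 67 = 28; sellers' price rises by Ps − P* = 107 − 95 = 12.
So consumers capture 28/40 = 0.7 of each unit of subsidy.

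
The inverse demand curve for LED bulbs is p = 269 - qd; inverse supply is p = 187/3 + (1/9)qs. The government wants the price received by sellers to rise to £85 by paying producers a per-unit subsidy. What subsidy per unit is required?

Required subsidy s = £20 per unit

At a seller price of 85, quantity supplied is -561 + 9·85 = 204.
Buyers absorb 204 only when they pay pb = 269 − 1·204 = 65.
s = ps − pb = 85 − 65 = 20.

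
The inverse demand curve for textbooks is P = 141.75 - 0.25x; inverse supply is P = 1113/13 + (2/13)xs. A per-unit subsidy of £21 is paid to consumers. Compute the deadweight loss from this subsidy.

Deadweight loss = £546

Pre-subsidy: 141.75 - 0.25x = 1113/13 + (2/13)x gives x* = 139 and P* = 107.
With the rebate, buyers effectively pay Pb = Ps − 21, where Ps is the price sellers receive.
On the curves, Pb = 141.75 - 0.25x and Ps = 1113/13 + (2/13)x; the wedge Ps − Pb = 21 gives 1113/13 + (2/13)x − (141.75 - 0.25x) = 21, so x' = 191.
Then Pb = 141.75 − 0.25·191 = 94 and Ps = 1113/13 + (2/13)·191 = 115.
The subsidy expands output by 191 − 139 = 52 past the efficient level; on those units the gap between marginal cost and willingness to pay runs from 0 up to 21.
DWL = ½ × 21 × 52 = 546.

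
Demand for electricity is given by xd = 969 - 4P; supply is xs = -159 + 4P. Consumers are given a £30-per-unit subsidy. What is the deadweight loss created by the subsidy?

Pre-subsidy: 969 - 4P = -159 + 4P gives P* = 141, x* = 405.
With the rebate, buyers effectively pay Pb = Ps − 30, where Ps is the price sellers receive.
Demand in terms of Ps becomes xd = 969 − 4(Ps − 30) = 1089 - 4Ps. Setting this equal to supply: 1089 - 4Ps = -159 + 4Ps, so Ps = 156.
Buyers pay Pb = 156 − 30 = 126; x' = -159 + 4·156 = 465.
The subsidy expands output by 465 − 405 = 60 past the efficient level; on those units the gap between marginal cost and willingness to pay runs from 0 up to 30.
DWL = ½ × 30 × 60 = 900.

Deadweight loss = £900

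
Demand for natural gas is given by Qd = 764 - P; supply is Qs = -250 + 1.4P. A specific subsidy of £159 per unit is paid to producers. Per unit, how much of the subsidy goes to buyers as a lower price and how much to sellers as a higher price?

Pre-subsidy: 764 - P = -250 + 1.4P gives P* = 422.5, Q* = 341.5.
With the subsidy, sellers receive Ps = Pb + 159 for each unit, where Pb is the price buyers pay.
Supply in terms of Pb becomes Qs = -250 + 1.4(Pb + 159) = -27.4 + 1.4Pb. Setting this equal to demand: 764 - Pb = -27.4 + 1.4Pb, so Pb = 329.75.
Sellers receive Ps = 329.75 + 159 = 488.75; Q' = 764 − 1·329.75 = 434.25.
Buyers' price falls by P* − Pb = 422.5 − 329.75 = 92.75; sellers' price rises by Ps − P* = 488.75 − 422.5 = 66.25.

Buyers gain £92.75 per unit; sellers gain £66.25 per unit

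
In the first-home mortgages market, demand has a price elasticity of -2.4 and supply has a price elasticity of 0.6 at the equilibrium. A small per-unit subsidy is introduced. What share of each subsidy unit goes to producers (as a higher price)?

For a small subsidy around the equilibrium, the benefit split depends on the relative slopes, which at a point are proportional to the elasticities.
Buyer share = εs/(εs + |εd|) = 0.6/(0.6 + 2.4) = 0.2; seller share = |εd|/(εs + |εd|) = 0.8.
So producers capture 0.8 of the subsidy.

Producer share = 0.8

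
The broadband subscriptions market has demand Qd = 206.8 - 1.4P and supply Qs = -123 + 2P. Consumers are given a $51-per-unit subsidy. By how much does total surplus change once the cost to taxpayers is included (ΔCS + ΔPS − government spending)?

Net change in total surplus = -$1071

Pre-subsidy: 206.8 - 1.4P = -123 + 2P gives P* = 97, Q* = 71.
With the rebate, buyers effectively pay Pb = Ps − 51, where Ps is the price sellers receive.
Demand in terms of Ps becomes Qd = 206.8 − 1.4(Ps − 51) = 278.2 - 1.4Ps. Setting this equal to supply: 278.2 - 1.4Ps = -123 + 2Ps, so Ps = 118.
Buyers pay Pb = 118 − 51 = 67; Q' = -123 + 2·118 = 113.
ΔCS = ½(71 + 113)(97 − 67) = 2760; ΔPS = ½(71 + 113)(118 − 97) = 1932.
Government spending = 51 × 113 = 5763.
Net change = 2760 + 1932 − 5763 = -1071. The loss equals the DWL triangle ½·51·42.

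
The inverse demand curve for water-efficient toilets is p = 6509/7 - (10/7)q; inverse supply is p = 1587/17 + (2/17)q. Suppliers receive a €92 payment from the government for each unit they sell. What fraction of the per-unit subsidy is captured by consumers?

Consumer share = 85/92

Pre-subsidy: 6509/7 - (10/7)q = 1587/17 + (2/17)q gives q* = 541 and p* = 157.
With the subsidy, sellers receive ps = pb + 92 for each unit, where pb is the price buyers pay.
On the curves, pb = 6509/7 - (10/7)q and ps = 1587/17 + (2/17)q; the wedge ps − pb = 92 gives 1587/17 + (2/17)q − (6509/7 - (10/7)q) = 92, so q' = 600.5.
Then pb = 6509/7 − (10/7)·600.5 = 72 and ps = 1587/17 + (2/17)·600.5 = 164.
Buyers' price falls by p* − pb = 157 − 72 = 85; sellers' price rises by ps − p* = 164 − 157 = 7.
So consumers capture 85/92 = 85/92 of each unit of subsidy.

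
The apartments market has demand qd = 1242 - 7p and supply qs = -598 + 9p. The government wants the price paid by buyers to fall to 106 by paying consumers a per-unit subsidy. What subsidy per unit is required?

At a buyer price of 106, quantity demanded is 1242 − 7·106 = 500.
Sellers supply 500 only when they receive ps with -598 + 9·ps = 500, i.e. ps = 122.
s = ps − pb = 122 − 106 = 16.

Required subsidy s = 16 per unit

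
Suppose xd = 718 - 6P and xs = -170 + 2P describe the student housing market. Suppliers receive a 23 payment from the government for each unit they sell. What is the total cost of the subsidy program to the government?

Pre-subsidy: 718 - 6P = -170 + 2P gives P* = 111, x* = 52.
With the subsidy, sellers receive Ps = Pb + 23 for each unit, where Pb is the price buyers pay.
Supply in terms of Pb becomes xs = -170 + 2(Pb + 23) = -124 + 2Pb. Setting this equal to demand: 718 - 6Pb = -124 + 2Pb, so Pb = 105.25.
Sellers receive Ps = 105.25 + 23 = 128.25; x' = 718 − 6·105.25 = 86.5.
Government outlay = subsidy × quantity = 23 × 86.5 = 1989.5.

Government cost = 1989.5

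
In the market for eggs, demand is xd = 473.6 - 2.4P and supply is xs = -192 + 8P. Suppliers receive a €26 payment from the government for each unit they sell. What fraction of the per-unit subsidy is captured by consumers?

Consumer share = 10/13

Pre-subsidy: 473.6 - 2.4P = -192 + 8P gives P* = 64, x* = 320.
With the subsidy, sellers receive Ps = Pb + 26 for each unit, where Pb is the price buyers pay.
Supply in terms of Pb becomes xs = -192 + 8(Pb + 26) = 16 + 8Pb. Setting this equal to demand: 473.6 - 2.4Pb = 16 + 8Pb, so Pb = 44.
Sellers receive Ps = 44 + 26 = 70; x' = 473.6 − 2.4·44 = 368.
Buyers' price falls by P* − Pb = 64 − 44 = 20; sellers' price rises by Ps − P* = 70 − 64 = 6.
So consumers capture 20/26 = 10/13 of each unit of subsidy.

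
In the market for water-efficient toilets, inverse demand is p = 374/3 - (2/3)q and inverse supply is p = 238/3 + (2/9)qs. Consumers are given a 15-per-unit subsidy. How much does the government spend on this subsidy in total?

Government cost = 1018.125

Pre-subsidy: 374/3 - (2/3)q = 238/3 + (2/9)q gives q* = 51 and p* = 272/3.
With the rebate, buyers effectively pay pb = ps − 15, where ps is the price sellers receive.
On the curves, pb = 374/3 - (2/3)q and ps = 238/3 + (2/9)q; the wedge ps − pb = 15 gives 238/3 + (2/9)q − (374/3 - (2/3)q) = 15, so q' = 67.875.
Then pb = 374/3 − (2/3)·67.875 = 953/12 and ps = 238/3 + (2/9)·67.875 = 1133/12.
Government outlay = subsidy × quantity = 15 × 67.875 = 1018.125.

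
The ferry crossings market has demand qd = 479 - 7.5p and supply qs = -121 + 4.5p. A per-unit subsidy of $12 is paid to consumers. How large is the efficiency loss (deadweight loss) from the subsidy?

Deadweight loss = $202.5

Pre-subsidy: 479 - 7.5p = -121 + 4.5p gives p* = 50, q* = 104.
With the rebate, buyers effectively pay pb = ps − 12, where ps is the price sellers receive.
Demand in terms of ps becomes qd = 479 − 7.5(ps − 12) = 569 - 7.5ps. Setting this equal to supply: 569 - 7.5ps = -121 + 4.5ps, so ps = 57.5.
Buyers pay pb = 57.5 − 12 = 45.5; q' = -121 + 4.5·57.5 = 137.75.
The subsidy expands output by 137.75 − 104 = 33.75 past the efficient level; on those units the gap between marginal cost and willingness to pay runs from 0 up to 12.
DWL = ½ × 12 × 33.75 = 202.5.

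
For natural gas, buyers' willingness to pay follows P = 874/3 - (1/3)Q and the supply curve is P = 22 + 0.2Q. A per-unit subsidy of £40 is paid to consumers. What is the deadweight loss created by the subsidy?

Pre-subsidy: 874/3 - (1/3)Q = 22 + 0.2Q gives Q* = 505 and P* = 123.
With the rebate, buyers effectively pay Pb = Ps − 40, where Ps is the price sellers receive.
On the curves, Pb = 874/3 - (1/3)Q and Ps = 22 + 0.2Q; the wedge Ps − Pb = 40 gives 22 + 0.2Q − (874/3 - (1/3)Q) = 40, so Q' = 580.
Then Pb = 874/3 − (1/3)·580 = 98 and Ps = 22 + 0.2·580 = 138.
The subsidy expands output by 580 − 505 = 75 past the efficient level; on those units the gap between marginal cost and willingness to pay runs from 0 up to 40.
DWL = ½ × 40 × 75 = 1500.

Deadweight loss = £1500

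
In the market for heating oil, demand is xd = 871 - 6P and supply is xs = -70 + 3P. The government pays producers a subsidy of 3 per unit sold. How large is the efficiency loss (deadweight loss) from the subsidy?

Deadweight loss = 9

Pre-subsidy: 871 - 6P = -70 + 3P gives P* = 941/9, x* = 731/3.
With the subsidy, sellers receive Ps = Pb + 3 for each unit, where Pb is the price buyers pay.
Supply in terms of Pb becomes xs = -70 + 3(Pb + 3) = -61 + 3Pb. Setting this equal to demand: 871 - 6Pb = -61 + 3Pb, so Pb = 932/9.
Sellers receive Ps = 932/9 + 3 = 959/9; x' = 871 − 6·(932/9) = 749/3.
The subsidy expands output by 749/3 − 731/3 = 6 past the efficient level; on those units the gap between marginal cost and willingness to pay runs from 0 up to 3.
DWL = ½ × 3 × 6 = 9.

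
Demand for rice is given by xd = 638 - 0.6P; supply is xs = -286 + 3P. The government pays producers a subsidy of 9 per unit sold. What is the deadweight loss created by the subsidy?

Pre-subsidy: 638 - 0.6P = -286 + 3P gives P* = 770/3, x* = 484.
With the subsidy, sellers receive Ps = Pb + 9 for each unit, where Pb is the price buyers pay.
Supply in terms of Pb becomes xs = -286 + 3(Pb + 9) = -259 + 3Pb. Setting this equal to demand: 638 - 0.6Pb = -259 + 3Pb, so Pb = 1495/6.
Sellers receive Ps = 1495/6 + 9 = 1549/6; x' = 638 − 0.6·(1495/6) = 488.5.
The subsidy expands output by 488.5 − 484 = 4.5 past the efficient level; on those units the gap between marginal cost and willingness to pay runs from 0 up to 9.
DWL = ½ × 9 × 4.5 = 20.25.

Deadweight loss = 20.25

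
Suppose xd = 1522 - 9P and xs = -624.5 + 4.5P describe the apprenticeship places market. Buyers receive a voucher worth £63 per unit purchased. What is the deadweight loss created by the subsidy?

Deadweight loss = £5953.5

Pre-subsidy: 1522 - 9P = -624.5 + 4.5P gives P* = 159, x* = 91.
With the rebate, buyers effectively pay Pb = Ps − 63, where Ps is the price sellers receive.
Demand in terms of Ps becomes xd = 1522 − 9(Ps − 63) = 2089 - 9Ps. Setting this equal to supply: 2089 - 9Ps = -624.5 + 4.5Ps, so Ps = 201.
Buyers pay Pb = 201 − 63 = 138; x' = -624.5 + 4.5·201 = 280.
The subsidy expands output by 280 − 91 = 189 past the efficient level; on those units the gap between marginal cost and willingness to pay runs from 0 up to 63.
DWL = ½ × 63 × 189 = 5953.5.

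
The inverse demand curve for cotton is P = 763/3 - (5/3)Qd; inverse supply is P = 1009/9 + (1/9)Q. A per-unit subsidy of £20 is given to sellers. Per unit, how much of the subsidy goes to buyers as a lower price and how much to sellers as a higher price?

Pre-subsidy: 763/3 - (5/3)Q = 1009/9 + (1/9)Q gives Q* = 80 and P* = 121.
With the subsidy, sellers receive Ps = Pb + 20 for each unit, where Pb is the price buyers pay.
On the curves, Pb = 763/3 - (5/3)Q and Ps = 1009/9 + (1/9)Q; the wedge Ps − Pb = 20 gives 1009/9 + (1/9)Q − (763/3 - (5/3)Q) = 20, so Q' = 91.25.
Then Pb = 763/3 − (5/3)·91.25 = 102.25 and Ps = 1009/9 + (1/9)·91.25 = 122.25.
Buyers' price falls by P* − Pb = 121 − 102.25 = 18.75; sellers' price rises by Ps − P* = 122.25 − 121 = 1.25.

Buyers gain £18.75 per unit; sellers gain £1.25 per unit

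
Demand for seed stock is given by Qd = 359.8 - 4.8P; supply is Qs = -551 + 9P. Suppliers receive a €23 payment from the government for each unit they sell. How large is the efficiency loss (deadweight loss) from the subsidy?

Deadweight loss = €828

Pre-subsidy: 359.8 - 4.8P = -551 + 9P gives P* = 66, Q* = 43.
With the subsidy, sellers receive Ps = Pb + 23 for each unit, where Pb is the price buyers pay.
Supply in terms of Pb becomes Qs = -551 + 9(Pb + 23) = -344 + 9Pb. Setting this equal to demand: 359.8 - 4.8Pb = -344 + 9Pb, so Pb = 51.
Sellers receive Ps = 51 + 23 = 74; Q' = 359.8 − 4.8·51 = 115.
The subsidy expands output by 115 − 43 = 72 past the efficient level; on those units the gap between marginal cost and willingness to pay runs from 0 up to 23.
DWL = ½ × 23 × 72 = 828.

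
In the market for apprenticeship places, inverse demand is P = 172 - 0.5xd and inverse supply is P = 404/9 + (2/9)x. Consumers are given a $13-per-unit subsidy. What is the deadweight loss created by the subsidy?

Deadweight loss = $117

Pre-subsidy: 172 - 0.5x = 404/9 + (2/9)x gives x* = 176 and P* = 84.
With the rebate, buyers effectively pay Pb = Ps − 13, where Ps is the price sellers receive.
On the curves, Pb = 172 - 0.5x and Ps = 404/9 + (2/9)x; the wedge Ps − Pb = 13 gives 404/9 + (2/9)x − (172 - 0.5x) = 13, so x' = 194.
Then Pb = 172 − 0.5·194 = 75 and Ps = 404/9 + (2/9)·194 = 88.
The subsidy expands output by 194 − 176 = 18 past the efficient level; on those units the gap between marginal cost and willingness to pay runs from 0 up to 13.
DWL = ½ × 13 × 18 = 117.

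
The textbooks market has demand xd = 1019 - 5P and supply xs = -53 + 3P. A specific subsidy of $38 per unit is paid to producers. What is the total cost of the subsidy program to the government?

Government cost = $15969.5

Pre-subsidy: 1019 - 5P = -53 + 3P gives P* = 134, x* = 349.
With the subsidy, sellers receive Ps = Pb + 38 for each unit, where Pb is the price buyers pay.
Supply in terms of Pb becomes xs = -53 + 3(Pb + 38) = 61 + 3Pb. Setting this equal to demand: 1019 - 5Pb = 61 + 3Pb, so Pb = 119.75.
Sellers receive Ps = 119.75 + 38 = 157.75; x' = 1019 − 5·119.75 = 420.25.
Government outlay = subsidy × quantity = 38 × 420.25 = 15969.5.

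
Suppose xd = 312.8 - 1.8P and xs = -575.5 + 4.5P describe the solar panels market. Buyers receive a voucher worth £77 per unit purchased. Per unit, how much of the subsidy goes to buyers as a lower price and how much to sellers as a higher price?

Pre-subsidy: 312.8 - 1.8P = -575.5 + 4.5P gives P* = 141, x* = 59.
With the rebate, buyers effectively pay Pb = Ps − 77, where Ps is the price sellers receive.
Demand in terms of Ps becomes xd = 312.8 − 1.8(Ps − 77) = 451.4 - 1.8Ps. Setting this equal to supply: 451.4 - 1.8Ps = -575.5 + 4.5Ps, so Ps = 163.
Buyers pay Pb = 163 − 77 = 86; x' = -575.5 + 4.5·163 = 158.
Buyers' price falls by P* − Pb = 141 − 86 = 55; sellers' price rises by Ps − P* = 163 − 141 = 22.

Buyers gain £55 per unit; sellers gain £22 per unit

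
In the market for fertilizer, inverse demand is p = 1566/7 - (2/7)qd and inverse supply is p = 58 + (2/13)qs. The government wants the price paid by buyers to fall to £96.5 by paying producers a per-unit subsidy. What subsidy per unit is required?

At a buyer price of 96.5, quantity demanded is 783 − 3.5·96.5 = 445.25.
Sellers supply 445.25 only when they receive ps = 58 + (2/13)·445.25 = 126.5.
s = ps − pb = 126.5 − 96.5 = 30.

Required subsidy s = £30 per unit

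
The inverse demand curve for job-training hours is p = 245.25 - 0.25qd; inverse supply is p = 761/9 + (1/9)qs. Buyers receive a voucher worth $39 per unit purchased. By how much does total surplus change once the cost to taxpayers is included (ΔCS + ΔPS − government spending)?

Pre-subsidy: 245.25 - 0.25q = 761/9 + (1/9)q gives q* = 445 and p* = 134.
With the rebate, buyers effectively pay pb = ps − 39, where ps is the price sellers receive.
On the curves, pb = 245.25 - 0.25q and ps = 761/9 + (1/9)q; the wedge ps − pb = 39 gives 761/9 + (1/9)q − (245.25 - 0.25q) = 39, so q' = 553.
Then pb = 245.25 − 0.25·553 = 107 and ps = 761/9 + (1/9)·553 = 146.
ΔCS = ½(445 + 553)(134 − 107) = 13473; ΔPS = ½(445 + 553)(146 − 134) = 5988.
Government spending = 39 × 553 = 21567.
Net change = 13473 + 5988 − 21567 = -2106. The loss equals the DWL triangle ½·39·108.

Net change in total surplus = -$2106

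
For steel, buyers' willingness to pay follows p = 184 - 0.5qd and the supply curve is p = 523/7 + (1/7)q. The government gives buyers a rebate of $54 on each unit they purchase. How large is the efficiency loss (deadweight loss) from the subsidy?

Pre-subsidy: 184 - 0.5q = 523/7 + (1/7)q gives q* = 170 and p* = 99.
With the rebate, buyers effectively pay pb = ps − 54, where ps is the price sellers receive.
On the curves, pb = 184 - 0.5q and ps = 523/7 + (1/7)q; the wedge ps − pb = 54 gives 523/7 + (1/7)q − (184 - 0.5q) = 54, so q' = 254.
Then pb = 184 − 0.5·254 = 57 and ps = 523/7 + (1/7)·254 = 111.
The subsidy expands output by 254 − 170 = 84 past the efficient level; on those units the gap between marginal cost and willingness to pay runs from 0 up to 54.
DWL = ½ × 54 × 84 = 2268.

Deadweight loss = $2268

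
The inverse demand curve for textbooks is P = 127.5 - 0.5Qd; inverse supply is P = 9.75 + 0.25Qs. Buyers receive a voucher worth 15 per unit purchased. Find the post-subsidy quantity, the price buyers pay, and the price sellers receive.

Pre-subsidy: 127.5 - 0.5Q = 9.75 + 0.25Q gives Q* = 157 and P* = 49.
With the rebate, buyers effectively pay Pb = Ps − 15, where Ps is the price sellers receive.
On the curves, Pb = 127.5 - 0.5Q and Ps = 9.75 + 0.25Q; the wedge Ps − Pb = 15 gives 9.75 + 0.25Q − (127.5 - 0.5Q) = 15, so Q' = 177.
Then Pb = 127.5 − 0.5·177 = 39 and Ps = 9.75 + 0.25·177 = 54.

Q' = 177; buyers pay 39; sellers receive 54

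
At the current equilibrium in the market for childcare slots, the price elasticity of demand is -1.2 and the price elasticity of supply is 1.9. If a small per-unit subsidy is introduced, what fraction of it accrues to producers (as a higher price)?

Producer share = 12/31

For a small subsidy around the equilibrium, the benefit split depends on the relative slopes, which at a point are proportional to the elasticities.
Buyer share = εs/(εs + |εd|) = 1.9/(1.9 + 1.2) = 19/31; seller share = |εd|/(εs + |εd|) = 12/31.
So producers capture 12/31 of the subsidy.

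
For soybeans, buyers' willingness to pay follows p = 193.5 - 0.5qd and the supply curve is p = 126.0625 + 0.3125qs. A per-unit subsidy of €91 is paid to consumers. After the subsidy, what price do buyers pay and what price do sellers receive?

Buyers pay €96; sellers receive €187

Pre-subsidy: 193.5 - 0.5q = 126.0625 + 0.3125q gives q* = 83 and p* = 152.
With the rebate, buyers effectively pay pb = ps − 91, where ps is the price sellers receive.
On the curves, pb = 193.5 - 0.5q and ps = 126.0625 + 0.3125q; the wedge ps − pb = 91 gives 126.0625 + 0.3125q − (193.5 - 0.5q) = 91, so q' = 195.
Then pb = 193.5 − 0.5·195 = 96 and ps = 126.0625 + 0.3125·195 = 187.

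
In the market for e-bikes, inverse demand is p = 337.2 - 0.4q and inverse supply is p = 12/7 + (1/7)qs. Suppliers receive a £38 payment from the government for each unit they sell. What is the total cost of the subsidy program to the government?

Pre-subsidy: 337.2 - 0.4q = 12/7 + (1/7)q gives q* = 618 and p* = 90.
With the subsidy, sellers receive ps = pb + 38 for each unit, where pb is the price buyers pay.
On the curves, pb = 337.2 - 0.4q and ps = 12/7 + (1/7)q; the wedge ps − pb = 38 gives 12/7 + (1/7)q − (337.2 - 0.4q) = 38, so q' = 688.
Then pb = 337.2 − 0.4·688 = 62 and ps = 12/7 + (1/7)·688 = 100.
Government outlay = subsidy × quantity = 38 × 688 = 26144.

Government cost = £26144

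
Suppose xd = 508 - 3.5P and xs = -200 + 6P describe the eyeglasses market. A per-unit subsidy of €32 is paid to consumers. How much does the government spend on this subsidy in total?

Pre-subsidy: 508 - 3.5P = -200 + 6P gives P* = 1416/19, x* = 4696/19.
With the rebate, buyers effectively pay Pb = Ps − 32, where Ps is the price sellers receive.
Demand in terms of Ps becomes xd = 508 − 3.5(Ps − 32) = 620 - 3.5Ps. Setting this equal to supply: 620 - 3.5Ps = -200 + 6Ps, so Ps = 1640/19.
Buyers pay Pb = 1640/19 − 32 = 1032/19; x' = -200 + 6·(1640/19) = 6040/19.
Government outlay = subsidy × quantity = 32 × 6040/19 = 193280/19.

Government cost = 193280/19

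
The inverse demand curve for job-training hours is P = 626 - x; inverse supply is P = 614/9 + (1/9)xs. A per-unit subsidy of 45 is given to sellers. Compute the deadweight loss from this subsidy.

Pre-subsidy: 626 - x = 614/9 + (1/9)x gives x* = 502 and P* = 124.
With the subsidy, sellers receive Ps = Pb + 45 for each unit, where Pb is the price buyers pay.
On the curves, Pb = 626 - x and Ps = 614/9 + (1/9)x; the wedge Ps − Pb = 45 gives 614/9 + (1/9)x − (626 - x) = 45, so x' = 542.5.
Then Pb = 626 − 1·542.5 = 83.5 and Ps = 614/9 + (1/9)·542.5 = 128.5.
The subsidy expands output by 542.5 − 502 = 40.5 past the efficient level; on those units the gap between marginal cost and willingness to pay runs from 0 up to 45.
DWL = ½ × 45 × 40.5 = 911.25.

Deadweight loss = 911.25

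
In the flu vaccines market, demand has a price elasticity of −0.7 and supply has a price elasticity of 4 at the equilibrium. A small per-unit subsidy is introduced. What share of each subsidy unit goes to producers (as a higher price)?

For a small subsidy around the equilibrium, the benefit split depends on the relative slopes, which at a point are proportional to the elasticities.
Buyer share = εs/(εs + |εd|) = 4/(4 + 0.7) = 40/47; seller share = |εd|/(εs + |εd|) = 7/47.
So producers capture 7/47 of the subsidy.

Producer share = 7/47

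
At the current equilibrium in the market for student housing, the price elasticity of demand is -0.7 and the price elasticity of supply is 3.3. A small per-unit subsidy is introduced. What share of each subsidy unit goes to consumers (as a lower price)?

Consumer share = 0.825

For a small subsidy around the equilibrium, the benefit split depends on the relative slopes, which at a point are proportional to the elasticities.
Buyer share = εs/(εs + |εd|) = 3.3/(3.3 + 0.7) = 0.825; seller share = |εd|/(εs + |εd|) = 0.175.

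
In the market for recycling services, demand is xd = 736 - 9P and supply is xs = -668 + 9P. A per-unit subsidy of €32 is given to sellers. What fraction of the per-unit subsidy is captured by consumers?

Pre-subsidy: 736 - 9P = -668 + 9P gives P* = 78, x* = 34.
With the subsidy, sellers receive Ps = Pb + 32 for each unit, where Pb is the price buyers pay.
Supply in terms of Pb becomes xs = -668 + 9(Pb + 32) = -380 + 9Pb. Setting this equal to demand: 736 - 9Pb = -380 + 9Pb, so Pb = 62.
Sellers receive Ps = 62 + 32 = 94; x' = 736 − 9·62 = 178.
Buyers' price falls by P* − Pb = 78 − 62 = 16; sellers' price rises by Ps − P* = 94 − 78 = 16.
So consumers capture 16/32 = 0.5 of each unit of subsidy.

Consumer share = 0.5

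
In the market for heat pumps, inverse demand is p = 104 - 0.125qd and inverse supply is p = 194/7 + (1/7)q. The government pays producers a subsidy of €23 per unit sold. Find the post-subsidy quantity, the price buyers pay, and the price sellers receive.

Pre-subsidy: 104 - 0.125q = 194/7 + (1/7)q gives q* = 284.8 and p* = 68.4.
With the subsidy, sellers receive ps = pb + 23 for each unit, where pb is the price buyers pay.
On the curves, pb = 104 - 0.125q and ps = 194/7 + (1/7)q; the wedge ps − pb = 23 gives 194/7 + (1/7)q − (104 - 0.125q) = 23, so q' = 1112/3.
Then pb = 104 − 0.125·(1112/3) = 173/3 and ps = 194/7 + (1/7)·(1112/3) = 242/3.

q' = 1112/3; buyers pay 173/3; sellers receive 242/3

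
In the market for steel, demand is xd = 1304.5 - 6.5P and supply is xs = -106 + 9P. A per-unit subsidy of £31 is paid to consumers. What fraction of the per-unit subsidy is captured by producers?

Pre-subsidy: 1304.5 - 6.5P = -106 + 9P gives P* = 91, x* = 713.
With the rebate, buyers effectively pay Pb = Ps − 31, where Ps is the price sellers receive.
Demand in terms of Ps becomes xd = 1304.5 − 6.5(Ps − 31) = 1506 - 6.5Ps. Setting this equal to supply: 1506 - 6.5Ps = -106 + 9Ps, so Ps = 104.
Buyers pay Pb = 104 − 31 = 73; x' = -106 + 9·104 = 830.
Buyers' price falls by P* − Pb = 91 − 73 = 18; sellers' price rises by Ps − P* = 104 − 91 = 13.
So producers capture 13/31 = 13/31 of each unit of subsidy.

Producer share = 13/31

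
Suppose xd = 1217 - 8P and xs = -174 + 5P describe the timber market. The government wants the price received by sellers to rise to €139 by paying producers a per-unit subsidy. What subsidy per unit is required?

Required subsidy s = €52 per unit

At a seller price of 139, quantity supplied is -174 + 5·139 = 521.
Buyers absorb 521 only when they pay Pb with 1217 − 8·Pb = 521, i.e. Pb = 87.
s = Ps − Pb = 139 − 87 = 52.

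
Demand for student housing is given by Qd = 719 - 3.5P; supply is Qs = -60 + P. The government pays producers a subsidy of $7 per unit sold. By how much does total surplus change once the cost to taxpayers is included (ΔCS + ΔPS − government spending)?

Net change in total surplus = -343/18

Pre-subsidy: 719 - 3.5P = -60 + P gives P* = 1558/9, Q* = 1018/9.
With the subsidy, sellers receive Ps = Pb + 7 for each unit, where Pb is the price buyers pay.
Supply in terms of Pb becomes Qs = -60 + 1(Pb + 7) = -53 + Pb. Setting this equal to demand: 719 - 3.5Pb = -53 + Pb, so Pb = 1544/9.
Sellers receive Ps = 1544/9 + 7 = 1607/9; Q' = 719 − 3.5·(1544/9) = 1067/9.
ΔCS = ½(1018/9 + 1067/9)(1558/9 − 1544/9) = 4865/27; ΔPS = ½(1018/9 + 1067/9)(1607/9 − 1558/9) = 34055/54.
Government spending = 7 × 1067/9 = 7469/9.
Net change = 4865/27 + 34055/54 − 7469/9 = -343/18. The loss equals the DWL triangle ½·7·49/9.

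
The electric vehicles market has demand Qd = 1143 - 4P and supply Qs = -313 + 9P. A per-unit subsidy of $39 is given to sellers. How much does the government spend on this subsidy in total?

Government cost = $31317

Pre-subsidy: 1143 - 4P = -313 + 9P gives P* = 112, Q* = 695.
With the subsidy, sellers receive Ps = Pb + 39 for each unit, where Pb is the price buyers pay.
Supply in terms of Pb becomes Qs = -313 + 9(Pb + 39) = 38 + 9Pb. Setting this equal to demand: 1143 - 4Pb = 38 + 9Pb, so Pb = 85.
Sellers receive Ps = 85 + 39 = 124; Q' = 1143 − 4·85 = 803.
Government outlay = subsidy × quantity = 39 × 803 = 31317.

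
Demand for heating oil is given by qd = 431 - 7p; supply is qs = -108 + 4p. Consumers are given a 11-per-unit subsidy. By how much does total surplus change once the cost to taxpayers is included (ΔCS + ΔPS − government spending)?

Pre-subsidy: 431 - 7p = -108 + 4p gives p* = 49, q* = 88.
With the rebate, buyers effectively pay pb = ps − 11, where ps is the price sellers receive.
Demand in terms of ps becomes qd = 431 − 7(ps − 11) = 508 - 7ps. Setting this equal to supply: 508 - 7ps = -108 + 4ps, so ps = 56.
Buyers pay pb = 56 − 11 = 45; q' = -108 + 4·56 = 116.
ΔCS = ½(88 + 116)(49 − 45) = 408; ΔPS = ½(88 + 116)(56 − 49) = 714.
Government spending = 11 × 116 = 1276.
Net change = 408 + 714 − 1276 = -154. The loss equals the DWL triangle ½·11·28.

Net change in total surplus = -154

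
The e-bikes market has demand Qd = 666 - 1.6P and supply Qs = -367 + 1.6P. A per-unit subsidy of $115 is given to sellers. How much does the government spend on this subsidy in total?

Pre-subsidy: 666 - 1.6P = -367 + 1.6P gives P* = 322.8125, Q* = 149.5.
With the subsidy, sellers receive Ps = Pb + 115 for each unit, where Pb is the price buyers pay.
Supply in terms of Pb becomes Qs = -367 + 1.6(Pb + 115) = -183 + 1.6Pb. Setting this equal to demand: 666 - 1.6Pb = -183 + 1.6Pb, so Pb = 265.3125.
Sellers receive Ps = 265.3125 + 115 = 380.3125; Q' = 666 − 1.6·265.3125 = 241.5.
Government outlay = subsidy × quantity = 115 × 241.5 = 27772.5.

Government cost = $27772.5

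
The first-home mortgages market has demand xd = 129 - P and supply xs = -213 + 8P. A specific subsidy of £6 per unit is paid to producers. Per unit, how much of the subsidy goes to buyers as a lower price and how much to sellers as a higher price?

Pre-subsidy: 129 - P = -213 + 8P gives P* = 38, x* = 91.
With the subsidy, sellers receive Ps = Pb + 6 for each unit, where Pb is the price buyers pay.
Supply in terms of Pb becomes xs = -213 + 8(Pb + 6) = -165 + 8Pb. Setting this equal to demand: 129 - Pb = -165 + 8Pb, so Pb = 98/3.
Sellers receive Ps = 98/3 + 6 = 116/3; x' = 129 − 1·(98/3) = 289/3.
Buyers' price falls by P* − Pb = 38 − 98/3 = 16/3; sellers' price rises by Ps − P* = 116/3 − 38 = 2/3.

Buyers gain 16/3 per unit; sellers gain 2/3 per unit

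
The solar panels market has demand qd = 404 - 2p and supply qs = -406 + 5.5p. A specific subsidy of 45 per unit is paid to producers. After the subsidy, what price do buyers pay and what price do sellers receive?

Buyers pay 75; sellers receive 120

Pre-subsidy: 404 - 2p = -406 + 5.5p gives p* = 108, q* = 188.
With the subsidy, sellers receive ps = pb + 45 for each unit, where pb is the price buyers pay.
Supply in terms of pb becomes qs = -406 + 5.5(pb + 45) = -158.5 + 5.5pb. Setting this equal to demand: 404 - 2pb = -158.5 + 5.5pb, so pb = 75.
Sellers receive ps = 75 + 45 = 120; q' = 404 − 2·75 = 254.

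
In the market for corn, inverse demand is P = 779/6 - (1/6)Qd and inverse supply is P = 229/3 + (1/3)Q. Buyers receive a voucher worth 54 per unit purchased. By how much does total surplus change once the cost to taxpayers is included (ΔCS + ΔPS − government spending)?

Pre-subsidy: 779/6 - (1/6)Q = 229/3 + (1/3)Q gives Q* = 107 and P* = 112.
With the rebate, buyers effectively pay Pb = Ps − 54, where Ps is the price sellers receive.
On the curves, Pb = 779/6 - (1/6)Q and Ps = 229/3 + (1/3)Q; the wedge Ps − Pb = 54 gives 229/3 + (1/3)Q − (779/6 - (1/6)Q) = 54, so Q' = 215.
Then Pb = 779/6 − (1/6)·215 = 94 and Ps = 229/3 + (1/3)·215 = 148.
ΔCS = ½(107 + 215)(112 − 94) = 2898; ΔPS = ½(107 + 215)(148 − 112) = 5796.
Government spending = 54 × 215 = 11610.
Net change = 2898 + 5796 − 11610 = -2916. The loss equals the DWL triangle ½·54·108.

Net change in total surplus = -2916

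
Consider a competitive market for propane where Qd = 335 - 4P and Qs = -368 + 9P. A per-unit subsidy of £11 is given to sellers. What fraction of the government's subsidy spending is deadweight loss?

Pre-subsidy: 335 - 4P = -368 + 9P gives P* = 703/13, Q* = 1543/13.
With the subsidy, sellers receive Ps = Pb + 11 for each unit, where Pb is the price buyers pay.
Supply in terms of Pb becomes Qs = -368 + 9(Pb + 11) = -269 + 9Pb. Setting this equal to demand: 335 - 4Pb = -269 + 9Pb, so Pb = 604/13.
Sellers receive Ps = 604/13 + 11 = 747/13; Q' = 335 − 4·(604/13) = 1939/13.
ΔCS = ½(1543/13 + 1939/13)(703/13 − 604/13) = 172359/169; ΔPS = ½(1543/13 + 1939/13)(747/13 − 703/13) = 76604/169.
Government spending = 11 × 1939/13 = 21329/13.
DWL = ½ × 11 × (1939/13 − 1543/13) = 2178/13; fraction = (2178/13) / (21329/13) = 198/1939.

DWL / government spending = 198/1939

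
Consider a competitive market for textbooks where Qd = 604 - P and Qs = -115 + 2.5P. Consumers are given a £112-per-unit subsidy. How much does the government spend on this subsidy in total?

Pre-subsidy: 604 - P = -115 + 2.5P gives P* = 1438/7, Q* = 2790/7.
With the rebate, buyers effectively pay Pb = Ps − 112, where Ps is the price sellers receive.
Demand in terms of Ps becomes Qd = 604 − 1(Ps − 112) = 716 - Ps. Setting this equal to supply: 716 - Ps = -115 + 2.5Ps, so Ps = 1662/7.
Buyers pay Pb = 1662/7 − 112 = 878/7; Q' = -115 + 2.5·(1662/7) = 3350/7.
Government outlay = subsidy × quantity = 112 × 3350/7 = 53600.

Government cost = £53600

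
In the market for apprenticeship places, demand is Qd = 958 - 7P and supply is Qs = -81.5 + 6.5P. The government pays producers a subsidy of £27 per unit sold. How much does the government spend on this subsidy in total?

Government cost = £13770

Pre-subsidy: 958 - 7P = -81.5 + 6.5P gives P* = 77, Q* = 419.
With the subsidy, sellers receive Ps = Pb + 27 for each unit, where Pb is the price buyers pay.
Supply in terms of Pb becomes Qs = -81.5 + 6.5(Pb + 27) = 94 + 6.5Pb. Setting this equal to demand: 958 - 7Pb = 94 + 6.5Pb, so Pb = 64.
Sellers receive Ps = 64 + 27 = 91; Q' = 958 − 7·64 = 510.
Government outlay = subsidy × quantity = 27 × 510 = 13770.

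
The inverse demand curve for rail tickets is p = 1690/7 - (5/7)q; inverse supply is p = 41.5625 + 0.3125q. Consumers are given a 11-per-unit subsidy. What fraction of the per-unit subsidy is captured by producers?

Producer share = 7/23

Pre-subsidy: 1690/7 - (5/7)q = 41.5625 + 0.3125q gives q* = 4477/23 and p* = 2355/23.
With the rebate, buyers effectively pay pb = ps − 11, where ps is the price sellers receive.
On the curves, pb = 1690/7 - (5/7)q and ps = 41.5625 + 0.3125q; the wedge ps − pb = 11 gives 41.5625 + 0.3125q − (1690/7 - (5/7)q) = 11, so q' = 23617/115.
Then pb = 1690/7 − (5/7)·(23617/115) = 2179/23 and ps = 41.5625 + 0.3125·(23617/115) = 2432/23.
Buyers' price falls by p* − pb = 2355/23 − 2179/23 = 176/23; sellers' price rises by ps − p* = 2432/23 − 2355/23 = 77/23.
So producers capture (77/23)/11 = 7/23 of each unit of subsidy.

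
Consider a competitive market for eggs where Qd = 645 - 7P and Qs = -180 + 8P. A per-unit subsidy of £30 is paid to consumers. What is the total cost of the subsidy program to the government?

Government cost = £11160

Pre-subsidy: 645 - 7P = -180 + 8P gives P* = 55, Q* = 260.
With the rebate, buyers effectively pay Pb = Ps − 30, where Ps is the price sellers receive.
Demand in terms of Ps becomes Qd = 645 − 7(Ps − 30) = 855 - 7Ps. Setting this equal to supply: 855 - 7Ps = -180 + 8Ps, so Ps = 69.
Buyers pay Pb = 69 − 30 = 39; Q' = -180 + 8·69 = 372.
Government outlay = subsidy × quantity = 30 × 372 = 11160.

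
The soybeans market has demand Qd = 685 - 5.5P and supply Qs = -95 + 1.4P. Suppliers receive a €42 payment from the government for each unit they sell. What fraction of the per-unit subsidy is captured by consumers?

Consumer share = 14/69

Pre-subsidy: 685 - 5.5P = -95 + 1.4P gives P* = 2600/23, Q* = 1455/23.
With the subsidy, sellers receive Ps = Pb + 42 for each unit, where Pb is the price buyers pay.
Supply in terms of Pb becomes Qs = -95 + 1.4(Pb + 42) = -36.2 + 1.4Pb. Setting this equal to demand: 685 - 5.5Pb = -36.2 + 1.4Pb, so Pb = 2404/23.
Sellers receive Ps = 2404/23 + 42 = 3370/23; Q' = 685 − 5.5·(2404/23) = 2533/23.
Buyers' price falls by P* − Pb = 2600/23 − 2404/23 = 196/23; sellers' price rises by Ps − P* = 3370/23 − 2600/23 = 770/23.
So consumers capture (196/23)/42 = 14/69 of each unit of subsidy.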